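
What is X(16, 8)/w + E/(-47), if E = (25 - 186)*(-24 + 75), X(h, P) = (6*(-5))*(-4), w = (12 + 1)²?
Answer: 1393299/7943 ≈ 175.41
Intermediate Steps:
w = 169 (w = 13² = 169)
X(h, P) = 120 (X(h, P) = -30*(-4) = 120)
E = -8211 (E = -161*51 = -8211)
X(16, 8)/w + E/(-47) = 120/169 - 8211/(-47) = 120*(1/169) - 8211*(-1/47) = 120/169 + 8211/47 = 1393299/7943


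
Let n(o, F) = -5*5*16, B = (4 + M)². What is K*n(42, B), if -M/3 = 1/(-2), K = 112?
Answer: -44800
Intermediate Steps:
M = 3/2 (M = -3/(-2) = -3*(-1)/2 = -3*(-½) = 3/2 ≈ 1.5000)
B = 121/4 (B = (4 + 3/2)² = (11/2)² = 121/4 ≈ 30.250)
n(o, F) = -400 (n(o, F) = -25*16 = -400)
K*n(42, B) = 112*(-400) = -44800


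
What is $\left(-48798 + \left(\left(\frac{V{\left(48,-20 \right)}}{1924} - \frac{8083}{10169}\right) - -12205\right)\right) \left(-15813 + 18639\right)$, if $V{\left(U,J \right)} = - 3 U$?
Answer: $- \frac{505829109677184}{4891289} \approx -1.0341 \cdot 10^{8}$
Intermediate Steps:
$\left(-48798 + \left(\left(\frac{V{\left(48,-20 \right)}}{1924} - \frac{8083}{10169}\right) - -12205\right)\right) \left(-15813 + 18639\right) = \left(-48798 - \left(- \frac{124104562}{10169} - \frac{\left(-3\right) 48}{1924}\right)\right) \left(-15813 + 18639\right) = \left(-48798 + \left(\left(\left(-144\right) \frac{1}{1924} - \frac{8083}{10169}\right) + 12205\right)\right) 2826 = \left(-48798 + \left(\left(- \frac{36}{481} - \frac{8083}{10169}\right) + 12205\right)\right) 2826 = \left(-48798 + \left(- \frac{4254007}{4891289} + 12205\right)\right) 2826 = \left(-48798 + \frac{59693928238}{4891289}\right) 2826 = \left(- \frac{178991192384}{4891289}\right) 2826 = - \frac{505829109677184}{4891289}$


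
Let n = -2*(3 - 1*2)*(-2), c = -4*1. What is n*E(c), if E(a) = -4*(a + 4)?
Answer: 0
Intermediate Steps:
c = -4
E(a) = -16 - 4*a (E(a) = -4*(4 + a) = -16 - 4*a)
n = 4 (n = -2*(3 - 2)*(-2) = -2*1*(-2) = -2*(-2) = 4)
n*E(c) = 4*(-16 - 4*(-4)) = 4*(-16 + 16) = 4*0 = 0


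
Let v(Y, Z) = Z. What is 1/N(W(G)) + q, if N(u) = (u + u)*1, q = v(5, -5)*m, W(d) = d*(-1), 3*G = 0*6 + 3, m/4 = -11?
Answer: 439/2 ≈ 219.50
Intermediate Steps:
m = -44 (m = 4*(-11) = -44)
G = 1 (G = (0*6 + 3)/3 = (0 + 3)/3 = (1/3)*3 = 1)
W(d) = -d
q = 220 (q = -5*(-44) = 220)
N(u) = 2*u (N(u) = (2*u)*1 = 2*u)
1/N(W(G)) + q = 1/(2*(-1*1)) + 220 = 1/(2*(-1)) + 220 = 1/(-2) + 220 = -1/2 + 220 = 439/2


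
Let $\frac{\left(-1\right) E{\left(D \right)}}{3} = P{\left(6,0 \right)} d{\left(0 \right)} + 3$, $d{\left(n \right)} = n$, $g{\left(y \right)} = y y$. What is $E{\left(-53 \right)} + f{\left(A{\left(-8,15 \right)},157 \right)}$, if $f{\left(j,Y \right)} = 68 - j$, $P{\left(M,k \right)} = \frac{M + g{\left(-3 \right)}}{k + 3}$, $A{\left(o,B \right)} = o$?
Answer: $67$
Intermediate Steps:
$g{\left(y \right)} = y^{2}$
$P{\left(M,k \right)} = \frac{9 + M}{3 + k}$ ($P{\left(M,k \right)} = \frac{M + \left(-3\right)^{2}}{k + 3} = \frac{M + 9}{3 + k} = \frac{9 + M}{3 + k}$)
$E{\left(D \right)} = -9$ ($E{\left(D \right)} = - 3 \left(\frac{9 + 6}{3 + 0} \cdot 0 + 3\right) = - 3 \left(\frac{1}{3} \cdot 15 \cdot 0 + 3\right) = - 3 \left(5 \cdot 0 + 3\right) = - 3 \left(0 + 3\right) = \left(-3\right) 3 = -9$)
$E{\left(-53 \right)} + f{\left(A{\left(-8,15 \right)},157 \right)} = -9 + \left(68 - -8\right) = -9 + \left(68 + 8\right) = -9 + 76 = 67$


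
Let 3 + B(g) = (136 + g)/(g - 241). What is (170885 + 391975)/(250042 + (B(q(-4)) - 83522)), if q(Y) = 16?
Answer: 126643500/37466173 ≈ 3.3802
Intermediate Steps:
B(g) = -3 + (136 + g)/(-241 + g) (B(g) = -3 + (136 + g)/(g - 241) = -3 + (136 + g)/(-241 + g))
(170885 + 391975)/(250042 + (B(q(-4)) - 83522)) = (170885 + 391975)/(250042 + ((859 - 2*16)/(-241 + 16) - 83522)) = 562860/(250042 + ((859 - 32)/(-225) - 83522)) = 562860/(250042 + (-1/225*827 - 83522)) = 562860/(250042 + (-827/225 - 83522)) = 562860/(250042 - 18793277/225) = 562860/(37466173/225) = 562860*(225/37466173) = 126643500/37466173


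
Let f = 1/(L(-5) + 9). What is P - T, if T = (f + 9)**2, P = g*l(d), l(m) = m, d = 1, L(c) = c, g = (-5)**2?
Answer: -969/16 ≈ -60.563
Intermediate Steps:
g = 25
P = 25 (P = 25*1 = 25)
f = 1/4 (f = 1/(-5 + 9) = 1/4 ≈ 0.25000)
T = 1369/16 (T = (1/4 + 9)**2 = (37/4)**2 = 1369/16 ≈ 85.563)
P - T = 25 - 1*1369/16 = 25 - 1369/16 = -969/16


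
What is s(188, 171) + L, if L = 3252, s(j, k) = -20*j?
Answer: -508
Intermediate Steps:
s(188, 171) + L = -20*188 + 3252 = -3760 + 3252 = -508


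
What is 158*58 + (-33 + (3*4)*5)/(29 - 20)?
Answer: 9167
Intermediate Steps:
158*58 + (-33 + (3*4)*5)/(29 - 20) = 9164 + (-33 + 12*5)/9 = 9164 + (-33 + 60)*(⅑) = 9164 + 27*(⅑) = 9164 + 3 = 9167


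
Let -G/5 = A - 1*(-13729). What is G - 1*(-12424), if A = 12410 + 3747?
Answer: -137006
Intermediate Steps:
A = 16157
G = -149430 (G = -5*(16157 - 1*(-13729)) = -5*(16157 + 13729) = -5*29886 = -149430)
G - 1*(-12424) = -149430 - 1*(-12424) = -149430 + 12424 = -137006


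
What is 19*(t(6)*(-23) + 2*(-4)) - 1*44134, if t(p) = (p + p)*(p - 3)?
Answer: -60018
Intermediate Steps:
t(p) = 2*p*(-3 + p) (t(p) = (2*p)*(-3 + p) = 2*p*(-3 + p))
19*(t(6)*(-23) + 2*(-4)) - 1*44134 = 19*((2*6*(-3 + 6))*(-23) + 2*(-4)) - 1*44134 = 19*((2*6*3)*(-23) - 8) - 44134 = 19*(36*(-23) - 8) - 44134 = 19*(-828 - 8) - 44134 = 19*(-836) - 44134 = -15884 - 44134 = -60018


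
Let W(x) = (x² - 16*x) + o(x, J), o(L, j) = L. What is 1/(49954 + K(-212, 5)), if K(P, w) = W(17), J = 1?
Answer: 1/49988 ≈ 2.0005e-5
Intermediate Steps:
W(x) = x² - 15*x (W(x) = (x² - 16*x) + x = x² - 15*x)
K(P, w) = 34 (K(P, w) = 17*(-15 + 17) = 17*2 = 34)
1/(49954 + K(-212, 5)) = 1/(49954 + 34) = 1/49988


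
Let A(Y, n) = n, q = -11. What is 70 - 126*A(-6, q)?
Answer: 1456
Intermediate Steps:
70 - 126*A(-6, q) = 70 - 126*(-11) = 70 + 1386 = 1456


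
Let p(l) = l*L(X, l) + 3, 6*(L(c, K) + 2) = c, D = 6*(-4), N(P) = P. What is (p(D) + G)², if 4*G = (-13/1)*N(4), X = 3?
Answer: 676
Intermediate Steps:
D = -24
L(c, K) = -2 + c/6
p(l) = 3 - 3*l/2 (p(l) = l*(-2 + (⅙)*3) + 3 = l*(-2 + ½) + 3 = l*(-3/2) + 3 = -3*l/2 + 3 = 3 - 3*l/2)
G = -13 (G = (-13/1*4)/4 = (-13*1*4)/4 = (-13*4)/4 = (¼)*(-52) = -13)
(p(D) + G)² = ((3 - 3/2*(-24)) - 13)² = ((3 + 36) - 13)² = (39 - 13)² = 26² = 676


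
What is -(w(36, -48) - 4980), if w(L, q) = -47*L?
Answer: 6672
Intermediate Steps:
-(w(36, -48) - 4980) = -(-47*36 - 4980) = -(-1692 - 4980) = -1*(-6672) = 6672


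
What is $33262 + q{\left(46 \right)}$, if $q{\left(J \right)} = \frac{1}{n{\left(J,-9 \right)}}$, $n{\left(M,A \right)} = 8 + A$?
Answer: $33261$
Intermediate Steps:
$q{\left(J \right)} = -1$ ($q{\left(J \right)} = \frac{1}{8 - 9} = \frac{1}{-1} = -1$)
$33262 + q{\left(46 \right)} = 33262 - 1 = 33261$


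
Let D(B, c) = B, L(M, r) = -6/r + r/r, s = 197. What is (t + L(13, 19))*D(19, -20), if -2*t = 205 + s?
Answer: -3806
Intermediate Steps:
L(M, r) = 1 - 6/r (L(M, r) = -6/r + 1 = 1 - 6/r)
t = -201 (t = -(205 + 197)/2 = -1/2*402 = -201)
(t + L(13, 19))*D(19, -20) = (-201 + (-6 + 19)/19)*19 = (-201 + (1/19)*13)*19 = (-201 + 13/19)*19 = -3806/19*19 = -3806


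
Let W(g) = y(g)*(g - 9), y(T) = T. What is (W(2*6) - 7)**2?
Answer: 841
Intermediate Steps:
W(g) = g*(-9 + g) (W(g) = g*(g - 9) = g*(-9 + g))
(W(2*6) - 7)**2 = ((2*6)*(-9 + 2*6) - 7)**2 = (12*(-9 + 12) - 7)**2 = (12*3 - 7)**2 = (36 - 7)**2 = 29**2 = 841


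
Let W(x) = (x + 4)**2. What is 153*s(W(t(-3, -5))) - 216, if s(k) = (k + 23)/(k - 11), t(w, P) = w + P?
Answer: 4887/5 ≈ 977.40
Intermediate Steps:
t(w, P) = P + w
W(x) = (4 + x)**2
s(k) = (23 + k)/(-11 + k)
153*s(W(t(-3, -5))) - 216 = 153*((23 + (4 + (-5 - 3))**2)/(-11 + (4 + (-5 - 3))**2)) - 216 = 153*((23 + (4 - 8)**2)/(-11 + (4 - 8)**2)) - 216 = 153*((23 + (-4)**2)/(-11 + (-4)**2)) - 216 = 153*((23 + 16)/(-11 + 16)) - 216 = 153*(39/5) - 216 = 5967/5 - 216 = 4887/5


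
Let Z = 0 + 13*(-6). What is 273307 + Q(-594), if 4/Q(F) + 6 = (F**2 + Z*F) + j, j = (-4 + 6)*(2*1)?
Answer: 54547430983/199583 ≈ 2.7331e+5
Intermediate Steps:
Z = -78 (Z = 0 - 78 = -78)
j = 4 (j = 2*2 = 4)
Q(F) = 4/(-2 + F**2 - 78*F) (Q(F) = 4/(-6 + ((F**2 - 78*F) + 4)) = 4/(-6 + (4 + F**2 - 78*F)) = 4/(-2 + F**2 - 78*F))
273307 + Q(-594) = 273307 + 4/(-2 + (-594)**2 - 78*(-594)) = 273307 + 4/(-2 + 352836 + 46332) = 273307 + 4/399166 = 273307 + 4*(1/399166) = 273307 + 2/199583 = 54547430983/199583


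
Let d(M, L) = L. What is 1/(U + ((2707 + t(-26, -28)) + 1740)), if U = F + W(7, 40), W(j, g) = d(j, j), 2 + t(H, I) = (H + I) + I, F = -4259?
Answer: 1/111 ≈ 0.0090090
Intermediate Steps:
t(H, I) = -2 + H + 2*I (t(H, I) = -2 + ((H + I) + I) = -2 + (H + 2*I) = -2 + H + 2*I)
W(j, g) = j
U = -4252 (U = -4259 + 7 = -4252)
1/(U + ((2707 + t(-26, -28)) + 1740)) = 1/(-4252 + ((2707 + (-2 - 26 + 2*(-28))) + 1740)) = 1/(-4252 + ((2707 + (-2 - 26 - 56)) + 1740)) = 1/(-4252 + ((2707 - 84) + 1740)) = 1/(-4252 + (2623 + 1740)) = 1/(-4252 + 4363) = 1/111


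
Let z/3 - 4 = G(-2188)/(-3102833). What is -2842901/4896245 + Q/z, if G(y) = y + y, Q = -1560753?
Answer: -7903808438783972243/60790348216460 ≈ -1.3002e+5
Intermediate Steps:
G(y) = 2*y
z = 37247124/3102833 (z = 12 + 3*((2*(-2188))/(-3102833)) = 12 + 3*(-4376*(-1/3102833)) = 12 + 3*(4376/3102833) = 12 + 13128/3102833 = 37247124/3102833 ≈ 12.004)
-2842901/4896245 + Q/z = -2842901/4896245 - 1560753/37247124/3102833 = -2842901*1/4896245 - 1560753*3102833/37247124 = -2842901/4896245 - 1614251971083/12415708 = -7903808438783972243/60790348216460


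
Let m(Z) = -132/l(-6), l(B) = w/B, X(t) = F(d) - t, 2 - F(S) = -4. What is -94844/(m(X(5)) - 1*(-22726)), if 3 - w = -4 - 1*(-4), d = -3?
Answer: -47422/11495 ≈ -4.1254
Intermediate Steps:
F(S) = 6 (F(S) = 2 - 1*(-4) = 2 + 4 = 6)
w = 3 (w = 3 - (-4 - 1*(-4)) = 3 - (-4 + 4) = 3 - 1*0 = 3 + 0 = 3)
X(t) = 6 - t
l(B) = 3/B
m(Z) = 264 (m(Z) = -132/(3/(-6)) = -132/(3*(-1/6)) = -132/(-1/2) = -132*(-2) = 264)
-94844/(m(X(5)) - 1*(-22726)) = -94844/(264 - 1*(-22726)) = -94844/(264 + 22726) = -94844/22990 = -94844*1/22990 = -47422/11495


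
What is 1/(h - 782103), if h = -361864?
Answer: -1/1143967 ≈ -8.7415e-7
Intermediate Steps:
1/(h - 782103) = 1/(-361864 - 782103) = 1/(-1143967) = -1/1143967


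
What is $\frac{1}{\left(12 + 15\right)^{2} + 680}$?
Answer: $\frac{1}{1409} \approx 0.00070972$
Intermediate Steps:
$\frac{1}{\left(12 + 15\right)^{2} + 680} = \frac{1}{27^{2} + 680} = \frac{1}{729 + 680} = \frac{1}{1409}$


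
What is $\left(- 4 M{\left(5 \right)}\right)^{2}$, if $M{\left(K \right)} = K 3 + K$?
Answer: $6400$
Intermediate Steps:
$M{\left(K \right)} = 4 K$ ($M{\left(K \right)} = 3 K + K = 4 K$)
$\left(- 4 M{\left(5 \right)}\right)^{2} = \left(- 4 \cdot 4 \cdot 5\right)^{2} = \left(\left(-4\right) 20\right)^{2} = \left(-80\right)^{2} = 6400$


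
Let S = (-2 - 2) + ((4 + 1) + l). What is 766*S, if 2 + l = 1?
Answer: 0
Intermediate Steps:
l = -1 (l = -2 + 1 = -1)
S = 0 (S = (-2 - 2) + ((4 + 1) - 1) = -4 + (5 - 1) = -4 + 4 = 0)
766*S = 766*0 = 0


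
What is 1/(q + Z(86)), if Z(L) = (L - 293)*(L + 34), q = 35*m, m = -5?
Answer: -1/25015 ≈ -3.9976e-5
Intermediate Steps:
q = -175 (q = 35*(-5) = -175)
Z(L) = (-293 + L)*(34 + L)
1/(q + Z(86)) = 1/(-175 + (-9962 + 86² - 259*86)) = 1/(-175 + (-9962 + 7396 - 22274)) = 1/(-175 - 24840) = 1/(-25015) = -1/25015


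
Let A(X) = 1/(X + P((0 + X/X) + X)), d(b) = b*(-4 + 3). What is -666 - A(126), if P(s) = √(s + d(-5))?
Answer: -1747605/2624 + √33/7872 ≈ -666.01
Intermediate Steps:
d(b) = -b (d(b) = b*(-1) = -b)
P(s) = √(5 + s) (P(s) = √(s - 1*(-5)) = √(s + 5) = √(5 + s))
A(X) = 1/(X + √(6 + X)) (A(X) = 1/(X + √(5 + ((0 + X/X) + X))) = 1/(X + √(5 + ((0 + 1) + X))) = 1/(X + √(5 + (1 + X))) = 1/(X + √(6 + X)))
-666 - A(126) = -666 - 1/(126 + √(6 + 126)) = -666 - 1/(126 + √132) = -666 - 1/(126 + 2*√33)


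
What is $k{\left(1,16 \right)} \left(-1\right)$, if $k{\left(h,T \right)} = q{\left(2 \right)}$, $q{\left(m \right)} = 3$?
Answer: $-3$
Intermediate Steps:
$k{\left(h,T \right)} = 3$
$k{\left(1,16 \right)} \left(-1\right) = 3 \left(-1\right) = -3$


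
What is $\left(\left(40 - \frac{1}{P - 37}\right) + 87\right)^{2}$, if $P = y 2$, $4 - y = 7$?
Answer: $\frac{29833444}{1849} \approx 16135.0$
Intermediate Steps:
$y = -3$ ($y = 4 - 7 = -3$)
$P = -6$ ($P = \left(-3\right) 2 = -6$)
$\left(\left(40 - \frac{1}{P - 37}\right) + 87\right)^{2} = \left(\left(40 - \frac{1}{-6 - 37}\right) + 87\right)^{2} = \left(\left(40 - \frac{1}{-43}\right) + 87\right)^{2} = \left(\left(40 - - \frac{1}{43}\right) + 87\right)^{2} = \left(\left(40 + \frac{1}{43}\right) + 87\right)^{2} = \left(\frac{1721}{43} + 87\right)^{2} = \left(\frac{5462}{43}\right)^{2} = \frac{29833444}{1849}$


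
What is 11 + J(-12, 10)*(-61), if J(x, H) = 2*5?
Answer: -599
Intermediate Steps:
J(x, H) = 10
11 + J(-12, 10)*(-61) = 11 + 10*(-61) = 11 - 610 = -599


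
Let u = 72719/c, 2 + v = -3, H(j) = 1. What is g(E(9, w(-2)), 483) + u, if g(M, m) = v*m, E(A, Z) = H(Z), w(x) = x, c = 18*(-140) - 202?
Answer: -6646349/2722 ≈ -2441.7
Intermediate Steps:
c = -2722 (c = -2520 - 202 = -2722)
v = -5 (v = -2 - 3 = -5)
E(A, Z) = 1
g(M, m) = -5*m
u = -72719/2722 (u = 72719/(-2722) = 72719*(-1/2722) = -72719/2722 ≈ -26.715)
g(E(9, w(-2)), 483) + u = -5*483 - 72719/2722 = -2415 - 72719/2722 = -6646349/2722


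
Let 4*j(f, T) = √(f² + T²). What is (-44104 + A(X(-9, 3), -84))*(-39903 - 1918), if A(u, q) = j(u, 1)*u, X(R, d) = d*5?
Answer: 1844473384 - 627315*√226/4 ≈ 1.8421e+9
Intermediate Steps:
j(f, T) = √(T² + f²)/4 (j(f, T) = √(f² + T²)/4 = √(T² + f²)/4)
X(R, d) = 5*d
A(u, q) = u*√(1 + u²)/4 (A(u, q) = (√(1² + u²)/4)*u = (√(1 + u²)/4)*u = u*√(1 + u²)/4)
(-44104 + A(X(-9, 3), -84))*(-39903 - 1918) = (-44104 + (5*3)*√(1 + (5*3)²)/4)*(-39903 - 1918) = (-44104 + (¼)*15*√(1 + 15²))*(-41821) = (-44104 + (¼)*15*√(1 + 225))*(-41821) = (-44104 + (¼)*15*√226)*(-41821) = (-44104 + 15*√226/4)*(-41821) = 1844473384 - 627315*√226/4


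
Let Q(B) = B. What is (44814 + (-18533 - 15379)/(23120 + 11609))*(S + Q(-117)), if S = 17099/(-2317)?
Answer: -448510296832872/80467093 ≈ -5.5738e+6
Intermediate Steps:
S = -17099/2317 (S = 17099*(-1/2317) = -17099/2317 ≈ -7.3798)
(44814 + (-18533 - 15379)/(23120 + 11609))*(S + Q(-117)) = (44814 + (-18533 - 15379)/(23120 + 11609))*(-17099/2317 - 117) = (44814 - 33912/34729)*(-288188/2317) = (1556311494/34729)*(-288188/2317) = -448510296832872/80467093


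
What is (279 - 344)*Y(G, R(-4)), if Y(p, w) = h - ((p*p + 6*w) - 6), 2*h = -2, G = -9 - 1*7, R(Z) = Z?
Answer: 14755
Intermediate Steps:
G = -16 (G = -9 - 7 = -16)
h = -1 (h = (½)*(-2) = -1)
Y(p, w) = 5 - p² - 6*w (Y(p, w) = -1 - ((p*p + 6*w) - 6) = -1 - ((p² + 6*w) - 6) = -1 - (-6 + p² + 6*w) = -1 + (6 - p² - 6*w) = 5 - p² - 6*w)
(279 - 344)*Y(G, R(-4)) = (279 - 344)*(5 - 1*(-16)² - 6*(-4)) = -65*(5 - 1*256 + 24) = -65*(5 - 256 + 24) = -65*(-227) = 14755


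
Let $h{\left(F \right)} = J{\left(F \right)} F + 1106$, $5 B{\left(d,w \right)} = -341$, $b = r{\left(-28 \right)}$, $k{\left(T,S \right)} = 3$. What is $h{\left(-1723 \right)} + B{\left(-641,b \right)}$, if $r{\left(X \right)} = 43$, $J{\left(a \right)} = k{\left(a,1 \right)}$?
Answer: $- \frac{20656}{5} \approx -4131.2$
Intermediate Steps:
$J{\left(a \right)} = 3$
$b = 43$
$B{\left(d,w \right)} = - \frac{341}{5}$ ($B{\left(d,w \right)} = \frac{1}{5} \left(-341\right) = - \frac{341}{5}$)
$h{\left(F \right)} = 1106 + 3 F$ ($h{\left(F \right)} = 3 F + 1106 = 1106 + 3 F$)
$h{\left(-1723 \right)} + B{\left(-641,b \right)} = \left(1106 + 3 \left(-1723\right)\right) - \frac{341}{5} = \left(1106 - 5169\right) - \frac{341}{5} = -4063 - \frac{341}{5} = - \frac{20656}{5}$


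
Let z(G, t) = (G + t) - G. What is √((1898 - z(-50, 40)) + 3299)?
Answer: 3*√573 ≈ 71.812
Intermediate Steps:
z(G, t) = t
√((1898 - z(-50, 40)) + 3299) = √((1898 - 1*40) + 3299) = √((1898 - 40) + 3299) = √(1858 + 3299) = √5157 = 3*√573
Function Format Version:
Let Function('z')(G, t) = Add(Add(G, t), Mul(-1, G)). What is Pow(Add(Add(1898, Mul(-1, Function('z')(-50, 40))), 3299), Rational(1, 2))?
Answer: Mul(3, Pow(573, Rational(1, 2))) ≈ 71.812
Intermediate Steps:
Function('z')(G, t) = t
Pow(Add(Add(1898, Mul(-1, Function('z')(-50, 40))), 3299), Rational(1, 2)) = Pow(Add(Add(1898, Mul(-1, 40)), 3299), Rational(1, 2)) = Pow(Add(Add(1898, -40), 3299), Rational(1, 2)) = Pow(Add(1858, 3299), Rational(1, 2)) = Pow(5157, Rational(1, 2)) = Mul(3, Pow(573, Rational(1, 2)))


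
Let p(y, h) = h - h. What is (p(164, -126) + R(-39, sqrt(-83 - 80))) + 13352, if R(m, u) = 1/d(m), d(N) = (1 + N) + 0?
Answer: 507375/38 ≈ 13352.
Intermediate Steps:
p(y, h) = 0
d(N) = 1 + N
R(m, u) = 1/(1 + m)
(p(164, -126) + R(-39, sqrt(-83 - 80))) + 13352 = (0 + 1/(1 - 39)) + 13352 = (0 + 1/(-38)) + 13352 = (0 - 1/38) + 13352 = -1/38 + 13352 = 507375/38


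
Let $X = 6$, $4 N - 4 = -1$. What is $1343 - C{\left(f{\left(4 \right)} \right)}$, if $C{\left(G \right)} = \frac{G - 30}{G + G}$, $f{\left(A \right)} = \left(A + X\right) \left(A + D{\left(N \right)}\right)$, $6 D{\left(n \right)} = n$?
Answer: $\frac{29543}{22} \approx 1342.9$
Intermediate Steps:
$N = \frac{3}{4}$ ($N = 1 + \frac{1}{4} \left(-1\right) = 1 - \frac{1}{4} = \frac{3}{4} \approx 0.75$)
$D{\left(n \right)} = \frac{n}{6}$
$f{\left(A \right)} = \left(6 + A\right) \left(\frac{1}{8} + A\right)$ ($f{\left(A \right)} = \left(A + 6\right) \left(A + \frac{1}{6} \cdot \frac{3}{4}\right) = \left(6 + A\right) \left(A + \frac{1}{8}\right) = \left(6 + A\right) \left(\frac{1}{8} + A\right)$)
$C{\left(G \right)} = \frac{-30 + G}{2 G}$
$1343 - C{\left(f{\left(4 \right)} \right)} = 1343 - \frac{-30 + \left(\frac{3}{4} + 4^{2} + \frac{49}{8} \cdot 4\right)}{2 \left(\frac{3}{4} + 4^{2} + \frac{49}{8} \cdot 4\right)} = 1343 - \frac{-30 + \left(\frac{3}{4} + 16 + \frac{49}{2}\right)}{2 \left(\frac{3}{4} + 16 + \frac{49}{2}\right)} = 1343 - \frac{-30 + \frac{165}{4}}{2 \cdot \frac{165}{4}} = 1343 - \frac{1}{2} \cdot \frac{4}{165} \cdot \frac{45}{4} = 1343 - \frac{3}{22} = \frac{29543}{22}$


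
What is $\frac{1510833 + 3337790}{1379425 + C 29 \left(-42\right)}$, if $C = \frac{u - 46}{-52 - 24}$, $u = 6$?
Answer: $\frac{92123837}{26196895} \approx 3.5166$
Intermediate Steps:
$C = \frac{10}{19}$ ($C = \frac{6 - 46}{-52 - 24} = - \frac{40}{-76} = \left(-40\right) \left(- \frac{1}{76}\right) = \frac{10}{19} \approx 0.52632$)
$\frac{1510833 + 3337790}{1379425 + C 29 \left(-42\right)} = \frac{1510833 + 3337790}{1379425 + \frac{10}{19} \cdot 29 \left(-42\right)} = \frac{4848623}{1379425 + \frac{290}{19} \left(-42\right)} = \frac{4848623}{1379425 - \frac{12180}{19}} = \frac{4848623}{\frac{26196895}{19}} = 4848623 \cdot \frac{19}{26196895} = \frac{92123837}{26196895}$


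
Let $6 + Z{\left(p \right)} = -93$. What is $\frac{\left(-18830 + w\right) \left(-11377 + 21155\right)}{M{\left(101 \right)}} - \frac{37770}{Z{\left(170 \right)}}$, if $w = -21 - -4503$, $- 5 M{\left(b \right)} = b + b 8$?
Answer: $\frac{7720025690}{9999} \approx 7.7208 \cdot 10^{5}$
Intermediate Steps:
$M{\left(b \right)} = - \frac{9 b}{5}$ ($M{\left(b \right)} = - \frac{b + b 8}{5} = - \frac{b + 8 b}{5} = - \frac{9 b}{5}$)
$Z{\left(p \right)} = -99$ ($Z{\left(p \right)} = -6 - 93 = -99$)
$w = 4482$ ($w = -21 + 4503 = 4482$)
$\frac{\left(-18830 + w\right) \left(-11377 + 21155\right)}{M{\left(101 \right)}} - \frac{37770}{Z{\left(170 \right)}} = \frac{\left(-18830 + 4482\right) \left(-11377 + 21155\right)}{\left(- \frac{9}{5}\right) 101} - \frac{37770}{-99} = \frac{\left(-14348\right) 9778}{- \frac{909}{5}} - - \frac{12590}{33} = \left(-140294744\right) \left(- \frac{5}{909}\right) + \frac{12590}{33} = \frac{701473720}{909} + \frac{12590}{33} = \frac{7720025690}{9999}$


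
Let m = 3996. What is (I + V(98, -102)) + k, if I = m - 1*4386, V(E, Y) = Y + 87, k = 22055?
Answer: 21650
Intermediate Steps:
V(E, Y) = 87 + Y
I = -390 (I = 3996 - 1*4386 = 3996 - 4386 = -390)
(I + V(98, -102)) + k = (-390 + (87 - 102)) + 22055 = (-390 - 15) + 22055 = -405 + 22055 = 21650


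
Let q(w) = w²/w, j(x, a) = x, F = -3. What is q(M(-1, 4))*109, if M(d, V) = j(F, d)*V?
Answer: -1308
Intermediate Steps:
M(d, V) = -3*V
q(w) = w
q(M(-1, 4))*109 = -3*4*109 = -12*109 = -1308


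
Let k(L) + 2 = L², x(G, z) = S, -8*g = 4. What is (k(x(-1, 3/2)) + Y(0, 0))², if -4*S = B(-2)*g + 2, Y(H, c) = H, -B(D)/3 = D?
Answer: 961/256 ≈ 3.7539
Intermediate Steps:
g = -½ (g = -⅛*4 = -½ ≈ -0.50000)
B(D) = -3*D
S = ¼ (S = -(-3*(-2)*(-½) + 2)/4 = -(6*(-½) + 2)/4 = -(-3 + 2)/4 = -¼*(-1) = ¼ ≈ 0.25000)
x(G, z) = ¼
k(L) = -2 + L²
(k(x(-1, 3/2)) + Y(0, 0))² = ((-2 + (¼)²) + 0)² = ((-2 + 1/16) + 0)² = (-31/16 + 0)² = (-31/16)² = 961/256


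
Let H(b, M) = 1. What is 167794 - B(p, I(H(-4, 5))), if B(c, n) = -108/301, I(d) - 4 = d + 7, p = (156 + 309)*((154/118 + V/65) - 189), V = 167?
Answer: 50506102/301 ≈ 1.6779e+5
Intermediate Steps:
p = -66026001/767 (p = (156 + 309)*((154/118 + 167/65) - 189) = 465*((154*(1/118) + 167*(1/65)) - 189) = 465*((77/59 + 167/65) - 189) = 465*(14858/3835 - 189) = 465*(-709957/3835) = -66026001/767 ≈ -86084.)
I(d) = 11 + d (I(d) = 4 + (d + 7) = 4 + (7 + d) = 11 + d)
B(c, n) = -108/301 (B(c, n) = -108*1/301 = -108/301)
167794 - B(p, I(H(-4, 5))) = 167794 - 1*(-108/301) = 167794 + 108/301 = 50506102/301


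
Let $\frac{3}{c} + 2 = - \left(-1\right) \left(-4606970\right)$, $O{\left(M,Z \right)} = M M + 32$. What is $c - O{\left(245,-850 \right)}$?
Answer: $- \frac{276680917407}{4606972} \approx -60057.0$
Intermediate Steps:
$O{\left(M,Z \right)} = 32 + M^{2}$ ($O{\left(M,Z \right)} = M^{2} + 32 = 32 + M^{2}$)
$c = - \frac{3}{4606972}$ ($c = \frac{3}{-2 - \left(-1\right) \left(-4606970\right)} = \frac{3}{-2 - 4606970} = \frac{3}{-4606972} = 3 \left(- \frac{1}{4606972}\right) = - \frac{3}{4606972} \approx -6.5119 \cdot 10^{-7}$)
$c - O{\left(245,-850 \right)} = - \frac{3}{4606972} - \left(32 + 245^{2}\right) = - \frac{3}{4606972} - \left(32 + 60025\right) = - \frac{3}{4606972} - 60057 = - \frac{276680917407}{4606972}$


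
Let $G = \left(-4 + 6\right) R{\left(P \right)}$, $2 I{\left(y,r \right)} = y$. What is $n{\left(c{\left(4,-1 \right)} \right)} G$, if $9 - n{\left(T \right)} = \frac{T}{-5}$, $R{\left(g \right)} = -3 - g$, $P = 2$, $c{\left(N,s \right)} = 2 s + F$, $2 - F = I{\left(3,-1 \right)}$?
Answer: $-87$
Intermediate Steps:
$I{\left(y,r \right)} = \frac{y}{2}$
$F = \frac{1}{2}$ ($F = 2 - \frac{1}{2} \cdot 3 = 2 - \frac{3}{2} = \frac{1}{2} \approx 0.5$)
$c{\left(N,s \right)} = \frac{1}{2} + 2 s$ ($c{\left(N,s \right)} = 2 s + \frac{1}{2} = \frac{1}{2} + 2 s$)
$n{\left(T \right)} = 9 + \frac{T}{5}$ ($n{\left(T \right)} = 9 - \frac{T}{-5} = 9 - T \left(- \frac{1}{5}\right) = 9 - - \frac{T}{5} = 9 + \frac{T}{5}$)
$G = -10$ ($G = \left(-4 + 6\right) \left(-3 - 2\right) = 2 \left(-3 - 2\right) = 2 \left(-5\right) = -10$)
$n{\left(c{\left(4,-1 \right)} \right)} G = \left(9 + \frac{\frac{1}{2} + 2 \left(-1\right)}{5}\right) \left(-10\right) = \left(9 + \frac{\frac{1}{2} - 2}{5}\right) \left(-10\right) = \left(9 + \frac{1}{5} \left(- \frac{3}{2}\right)\right) \left(-10\right) = \left(9 - \frac{3}{10}\right) \left(-10\right) = \frac{87}{10} \left(-10\right) = -87$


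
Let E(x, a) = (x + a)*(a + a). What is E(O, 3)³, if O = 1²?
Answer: 13824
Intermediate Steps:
O = 1
E(x, a) = 2*a*(a + x) (E(x, a) = (a + x)*(2*a) = 2*a*(a + x))
E(O, 3)³ = (2*3*(3 + 1))³ = (2*3*4)³ = 24³ = 13824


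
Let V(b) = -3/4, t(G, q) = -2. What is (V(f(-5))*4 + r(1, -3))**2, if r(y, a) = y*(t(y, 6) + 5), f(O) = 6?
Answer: 0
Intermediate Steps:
V(b) = -3/4 (V(b) = -3*1/4 = -3/4)
r(y, a) = 3*y (r(y, a) = y*(-2 + 5) = y*3 = 3*y)
(V(f(-5))*4 + r(1, -3))**2 = (-3/4*4 + 3*1)**2 = (-3 + 3)**2 = 0**2 = 0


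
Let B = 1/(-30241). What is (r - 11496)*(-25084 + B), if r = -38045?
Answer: 37580080802545/30241 ≈ 1.2427e+9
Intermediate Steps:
B = -1/30241 ≈ -3.3068e-5
(r - 11496)*(-25084 + B) = (-38045 - 11496)*(-25084 - 1/30241) = -49541*(-758565245/30241) = 37580080802545/30241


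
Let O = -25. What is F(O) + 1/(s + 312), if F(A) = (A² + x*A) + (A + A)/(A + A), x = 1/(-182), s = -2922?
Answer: 74356897/118755 ≈ 626.14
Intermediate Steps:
x = -1/182 ≈ -0.0054945
F(A) = 1 + A² - A/182 (F(A) = (A² - A/182) + (A + A)/(A + A) = (A² - A/182) + (2*A)/((2*A)) = (A² - A/182) + (2*A)*(1/(2*A)) = (A² - A/182) + 1 = 1 + A² - A/182)
F(O) + 1/(s + 312) = (1 + (-25)² - 1/182*(-25)) + 1/(-2922 + 312) = (1 + 625 + 25/182) + 1/(-2610) = 113957/182 - 1/2610 = 74356897/118755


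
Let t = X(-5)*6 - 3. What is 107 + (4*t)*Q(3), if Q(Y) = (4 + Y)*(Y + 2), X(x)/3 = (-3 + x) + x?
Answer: -33073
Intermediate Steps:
X(x) = -9 + 6*x (X(x) = 3*((-3 + x) + x) = 3*(-3 + 2*x) = -9 + 6*x)
t = -237 (t = (-9 + 6*(-5))*6 - 3 = (-9 - 30)*6 - 3 = -39*6 - 3 = -234 - 3 = -237)
Q(Y) = (2 + Y)*(4 + Y) (Q(Y) = (4 + Y)*(2 + Y) = (2 + Y)*(4 + Y))
107 + (4*t)*Q(3) = 107 + (4*(-237))*(8 + 3**2 + 6*3) = 107 - 948*(8 + 9 + 18) = 107 - 948*35 = 107 - 33180 = -33073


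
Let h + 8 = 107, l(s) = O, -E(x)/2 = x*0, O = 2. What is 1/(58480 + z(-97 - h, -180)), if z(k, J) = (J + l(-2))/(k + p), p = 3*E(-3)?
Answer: 98/5731129 ≈ 1.7100e-5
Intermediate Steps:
E(x) = 0 (E(x) = -2*x*0 = -2*0 = 0)
l(s) = 2
h = 99 (h = -8 + 107 = 99)
p = 0 (p = 3*0 = 0)
z(k, J) = (2 + J)/k (z(k, J) = (J + 2)/(k + 0) = (2 + J)/k)
1/(58480 + z(-97 - h, -180)) = 1/(58480 + (2 - 180)/(-97 - 1*99)) = 1/(58480 - 178/(-97 - 99)) = 1/(58480 - 178/(-196)) = 1/(58480 - 1/196*(-178)) = 1/(58480 + 89/98) = 1/(5731129/98) = 98/5731129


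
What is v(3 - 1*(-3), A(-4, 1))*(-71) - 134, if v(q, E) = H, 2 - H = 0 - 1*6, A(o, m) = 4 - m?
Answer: -702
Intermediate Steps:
H = 8 (H = 2 - (0 - 1*6) = 2 - (0 - 6) = 2 - 1*(-6) = 2 + 6 = 8)
v(q, E) = 8
v(3 - 1*(-3), A(-4, 1))*(-71) - 134 = 8*(-71) - 134 = -568 - 134 = -702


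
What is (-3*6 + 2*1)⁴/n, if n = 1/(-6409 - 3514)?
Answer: -650313728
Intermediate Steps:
n = -1/9923 (n = 1/(-9923) = -1/9923 ≈ -0.00010078)
(-3*6 + 2*1)⁴/n = (-3*6 + 2*1)⁴/(-1/9923) = (-18 + 2)⁴*(-9923) = (-16)⁴*(-9923) = 65536*(-9923) = -650313728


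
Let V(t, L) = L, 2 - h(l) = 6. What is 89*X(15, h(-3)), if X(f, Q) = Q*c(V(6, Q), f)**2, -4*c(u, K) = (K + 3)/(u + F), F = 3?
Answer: -7209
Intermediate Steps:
h(l) = -4 (h(l) = 2 - 1*6 = 2 - 6 = -4)
c(u, K) = -(3 + K)/(4*(3 + u)) (c(u, K) = -(K + 3)/(4*(u + 3)) = -(3 + K)/(4*(3 + u)))
X(f, Q) = Q*(-3 - f)**2/(16*(3 + Q)**2) (X(f, Q) = Q*((-3 - f)/(4*(3 + Q)))**2 = Q*((-3 - f)**2/(16*(3 + Q)**2)) = Q*(-3 - f)**2/(16*(3 + Q)**2))
89*X(15, h(-3)) = 89*((1/16)*(-4)*(3 + 15)**2/(3 - 4)**2) = 89*((1/16)*(-4)*18**2/(-1)**2) = 89*((1/16)*(-4)*1*324) = 89*(-81) = -7209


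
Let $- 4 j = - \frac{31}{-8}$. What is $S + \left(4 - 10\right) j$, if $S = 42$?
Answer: $\frac{765}{16} \approx 47.813$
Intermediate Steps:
$j = - \frac{31}{32}$ ($j = - \frac{\left(-31\right) \frac{1}{-8}}{4} = - \frac{\left(-31\right) \left(- \frac{1}{8}\right)}{4} = \left(- \frac{1}{4}\right) \frac{31}{8} = - \frac{31}{32} \approx -0.96875$)
$S + \left(4 - 10\right) j = 42 + \left(4 - 10\right) \left(- \frac{31}{32}\right) = 42 - - \frac{93}{16} = 42 + \frac{93}{16} = \frac{765}{16}$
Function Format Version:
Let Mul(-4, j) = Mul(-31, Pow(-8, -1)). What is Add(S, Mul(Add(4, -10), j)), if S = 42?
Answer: Rational(765, 16) ≈ 47.813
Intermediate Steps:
j = Rational(-31, 32) (j = Mul(Rational(-1, 4), Mul(-31, Pow(-8, -1))) = Mul(Rational(-1, 4), Mul(-31, Rational(-1, 8))) = Mul(Rational(-1, 4), Rational(31, 8)) = Rational(-31, 32) ≈ -0.96875)
Add(S, Mul(Add(4, -10), j)) = Add(42, Mul(Add(4, -10), Rational(-31, 32))) = Add(42, Mul(-6, Rational(-31, 32))) = Add(42, Rational(93, 16)) = Rational(765, 16)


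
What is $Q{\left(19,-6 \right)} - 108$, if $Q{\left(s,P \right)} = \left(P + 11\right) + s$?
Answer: $-84$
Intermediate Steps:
$Q{\left(s,P \right)} = 11 + P + s$ ($Q{\left(s,P \right)} = \left(11 + P\right) + s = 11 + P + s$)
$Q{\left(19,-6 \right)} - 108 = \left(11 - 6 + 19\right) - 108 = 24 - 108 = -84$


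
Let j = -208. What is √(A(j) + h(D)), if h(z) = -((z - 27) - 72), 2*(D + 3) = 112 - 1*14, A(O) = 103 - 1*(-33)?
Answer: 3*√21 ≈ 13.748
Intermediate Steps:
A(O) = 136 (A(O) = 103 + 33 = 136)
D = 46 (D = -3 + (112 - 1*14)/2 = -3 + (112 - 14)/2 = -3 + (½)*98 = -3 + 49 = 46)
h(z) = 99 - z (h(z) = -((-27 + z) - 72) = -(-99 + z) = 99 - z)
√(A(j) + h(D)) = √(136 + (99 - 1*46)) = √(136 + (99 - 46)) = √(136 + 53) = √189 = 3*√21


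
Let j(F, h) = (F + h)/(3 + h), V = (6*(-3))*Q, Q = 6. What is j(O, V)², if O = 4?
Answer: 10816/11025 ≈ 0.98104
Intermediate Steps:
V = -108 (V = (6*(-3))*6 = -18*6 = -108)
j(F, h) = (F + h)/(3 + h)
j(O, V)² = ((4 - 108)/(3 - 108))² = (-104/(-105))² = (-1/105*(-104))² = (104/105)² = 10816/11025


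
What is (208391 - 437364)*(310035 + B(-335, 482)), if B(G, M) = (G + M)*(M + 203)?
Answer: -94046080290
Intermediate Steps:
B(G, M) = (203 + M)*(G + M) (B(G, M) = (G + M)*(203 + M) = (203 + M)*(G + M))
(208391 - 437364)*(310035 + B(-335, 482)) = (208391 - 437364)*(310035 + (482**2 + 203*(-335) + 203*482 - 335*482)) = -228973*(310035 + (232324 - 68005 + 97846 - 161470)) = -228973*(310035 + 100695) = -228973*410730 = -94046080290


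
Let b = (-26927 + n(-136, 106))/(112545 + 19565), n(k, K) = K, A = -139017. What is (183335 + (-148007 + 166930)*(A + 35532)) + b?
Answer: -258679745232021/132110 ≈ -1.9581e+9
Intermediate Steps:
b = -26821/132110 (b = (-26927 + 106)/(112545 + 19565) = -26821/132110 ≈ -0.20302)
(183335 + (-148007 + 166930)*(A + 35532)) + b = (183335 + (-148007 + 166930)*(-139017 + 35532)) - 26821/132110 = (183335 + 18923*(-103485)) - 26821/132110 = (183335 - 1958246655) - 26821/132110 = -1958063320 - 26821/132110 = -258679745232021/132110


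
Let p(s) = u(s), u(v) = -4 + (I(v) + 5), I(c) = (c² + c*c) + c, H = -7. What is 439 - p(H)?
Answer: 347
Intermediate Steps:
I(c) = c + 2*c² (I(c) = (c² + c²) + c = 2*c² + c = c + 2*c²)
u(v) = 1 + v*(1 + 2*v) (u(v) = -4 + (v*(1 + 2*v) + 5) = -4 + (5 + v*(1 + 2*v)) = 1 + v*(1 + 2*v))
p(s) = 1 + s*(1 + 2*s)
439 - p(H) = 439 - (1 - 7*(1 + 2*(-7))) = 439 - (1 - 7*(1 - 14)) = 439 - (1 - 7*(-13)) = 439 - (1 + 91) = 439 - 1*92 = 439 - 92 = 347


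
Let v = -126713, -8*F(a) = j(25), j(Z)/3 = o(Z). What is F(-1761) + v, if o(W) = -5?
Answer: -1013689/8 ≈ -1.2671e+5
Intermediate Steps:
j(Z) = -15 (j(Z) = 3*(-5) = -15)
F(a) = 15/8 (F(a) = -⅛*(-15) = 15/8)
F(-1761) + v = 15/8 - 126713 = -1013689/8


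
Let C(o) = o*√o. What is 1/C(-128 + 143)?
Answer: √15/225 ≈ 0.017213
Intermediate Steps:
C(o) = o^(3/2)
1/C(-128 + 143) = 1/((-128 + 143)^(3/2)) = 1/(15^(3/2)) = 1/(15*√15) = √15/225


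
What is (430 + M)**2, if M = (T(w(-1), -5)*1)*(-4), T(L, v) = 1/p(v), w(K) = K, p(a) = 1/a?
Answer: 202500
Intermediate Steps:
T(L, v) = v (T(L, v) = 1/(1/v) = v)
M = 20 (M = -5*1*(-4) = -5*(-4) = 20)
(430 + M)**2 = (430 + 20)**2 = 450**2 = 202500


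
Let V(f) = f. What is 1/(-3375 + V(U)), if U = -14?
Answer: -1/3389 ≈ -0.00029507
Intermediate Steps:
1/(-3375 + V(U)) = 1/(-3375 - 14) = 1/(-3389) = -1/3389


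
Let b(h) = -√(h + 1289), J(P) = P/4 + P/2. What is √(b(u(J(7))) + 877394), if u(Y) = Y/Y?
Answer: √(877394 - √1290) ≈ 936.67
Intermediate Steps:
J(P) = 3*P/4 (J(P) = P*(¼) + P*(½) = P/4 + P/2 = 3*P/4)
u(Y) = 1
b(h) = -√(1289 + h)
√(b(u(J(7))) + 877394) = √(-√(1289 + 1) + 877394) = √(-√1290 + 877394) = √(877394 - √1290)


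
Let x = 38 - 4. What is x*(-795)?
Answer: -27030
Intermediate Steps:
x = 34
x*(-795) = 34*(-795) = -27030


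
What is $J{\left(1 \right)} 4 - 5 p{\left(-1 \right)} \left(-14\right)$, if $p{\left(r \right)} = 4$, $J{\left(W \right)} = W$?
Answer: $1120$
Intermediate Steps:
$J{\left(1 \right)} 4 - 5 p{\left(-1 \right)} \left(-14\right) = 1 \cdot 4 \left(-5\right) 4 \left(-14\right) = 4 \left(\left(-20\right) \left(-14\right)\right) = 4 \cdot 280 = 1120$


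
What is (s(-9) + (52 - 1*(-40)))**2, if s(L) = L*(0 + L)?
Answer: 29929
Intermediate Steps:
s(L) = L**2 (s(L) = L*L = L**2)
(s(-9) + (52 - 1*(-40)))**2 = ((-9)**2 + (52 - 1*(-40)))**2 = (81 + (52 + 40))**2 = (81 + 92)**2 = 173**2 = 29929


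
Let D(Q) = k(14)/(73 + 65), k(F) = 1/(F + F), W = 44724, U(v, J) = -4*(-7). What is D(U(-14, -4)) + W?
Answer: 172813537/3864 ≈ 44724.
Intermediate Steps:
U(v, J) = 28
k(F) = 1/(2*F)
D(Q) = 1/3864 (D(Q) = ((1/2)/14)/(73 + 65) = ((1/2)*(1/14))/138 = (1/28)*(1/138) = 1/3864)
D(U(-14, -4)) + W = 1/3864 + 44724 = 172813537/3864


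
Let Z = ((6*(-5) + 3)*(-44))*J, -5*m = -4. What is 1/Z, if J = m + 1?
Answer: 5/10692 ≈ 0.00046764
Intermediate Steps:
m = ⅘ (m = -⅕*(-4) = ⅘ ≈ 0.80000)
J = 9/5 (J = ⅘ + 1 = 9/5 ≈ 1.8000)
Z = 10692/5 (Z = ((6*(-5) + 3)*(-44))*(9/5) = ((-30 + 3)*(-44))*(9/5) = -27*(-44)*(9/5) = 1188*(9/5) = 10692/5 ≈ 2138.4)
1/Z = 1/(10692/5) = 5/10692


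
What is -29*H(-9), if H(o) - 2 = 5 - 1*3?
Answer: -116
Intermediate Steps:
H(o) = 4 (H(o) = 2 + (5 - 1*3) = 2 + (5 - 3) = 2 + 2 = 4)
-29*H(-9) = -29*4 = -116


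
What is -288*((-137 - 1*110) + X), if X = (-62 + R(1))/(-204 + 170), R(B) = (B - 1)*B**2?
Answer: 1200384/17 ≈ 70611.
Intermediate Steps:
R(B) = B**2*(-1 + B) (R(B) = (-1 + B)*B**2 = B**2*(-1 + B))
X = 31/17 (X = (-62 + 1**2*(-1 + 1))/(-204 + 170) = (-62 + 1*0)/(-34) = (-62 + 0)*(-1/34) = -62*(-1/34) = 31/17 ≈ 1.8235)
-288*((-137 - 1*110) + X) = -288*((-137 - 1*110) + 31/17) = -288*((-137 - 110) + 31/17) = -288*(-247 + 31/17) = -288*(-4168/17) = 1200384/17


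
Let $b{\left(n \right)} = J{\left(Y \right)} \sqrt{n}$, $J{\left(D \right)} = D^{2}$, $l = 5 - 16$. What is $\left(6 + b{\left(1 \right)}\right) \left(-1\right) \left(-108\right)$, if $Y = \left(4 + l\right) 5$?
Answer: $132948$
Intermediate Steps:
$l = -11$ ($l = 5 - 16 = -11$)
$Y = -35$ ($Y = \left(4 - 11\right) 5 = \left(-7\right) 5 = -35$)
$b{\left(n \right)} = 1225 \sqrt{n}$ ($b{\left(n \right)} = \left(-35\right)^{2} \sqrt{n} = 1225 \sqrt{n}$)
$\left(6 + b{\left(1 \right)}\right) \left(-1\right) \left(-108\right) = \left(6 + 1225 \sqrt{1}\right) \left(-1\right) \left(-108\right) = \left(6 + 1225 \cdot 1\right) \left(-1\right) \left(-108\right) = \left(6 + 1225\right) \left(-1\right) \left(-108\right) = 1231 \left(-1\right) \left(-108\right) = \left(-1231\right) \left(-108\right) = 132948$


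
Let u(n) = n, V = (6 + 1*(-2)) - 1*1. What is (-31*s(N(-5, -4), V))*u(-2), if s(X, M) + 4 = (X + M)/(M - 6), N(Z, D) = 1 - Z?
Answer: -434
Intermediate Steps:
V = 3 (V = (6 - 2) - 1 = 4 - 1 = 3)
s(X, M) = -4 + (M + X)/(-6 + M) (s(X, M) = -4 + (X + M)/(M - 6) = -4 + (M + X)/(-6 + M))
(-31*s(N(-5, -4), V))*u(-2) = -31*(24 + (1 - 1*(-5)) - 3*3)/(-6 + 3)*(-2) = -31*(24 + (1 + 5) - 9)/(-3)*(-2) = -(-31)*(24 + 6 - 9)/3*(-2) = -(-31)*21/3*(-2) = -31*(-7)*(-2) = 217*(-2) = -434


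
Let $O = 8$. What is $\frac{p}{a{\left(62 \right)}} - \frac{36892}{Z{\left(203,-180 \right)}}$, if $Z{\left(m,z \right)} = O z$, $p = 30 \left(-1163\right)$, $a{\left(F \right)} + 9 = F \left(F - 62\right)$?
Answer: $\frac{1404823}{360} \approx 3902.3$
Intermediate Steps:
$a{\left(F \right)} = -9 + F \left(-62 + F\right)$ ($a{\left(F \right)} = -9 + F \left(F - 62\right) = -9 + F \left(-62 + F\right)$)
$p = -34890$
$Z{\left(m,z \right)} = 8 z$
$\frac{p}{a{\left(62 \right)}} - \frac{36892}{Z{\left(203,-180 \right)}} = - \frac{34890}{-9 + 62^{2} - 3844} - \frac{36892}{8 \left(-180\right)} = - \frac{34890}{-9 + 3844 - 3844} - \frac{36892}{-1440} = - \frac{34890}{-9} - - \frac{9223}{360} = \left(-34890\right) \left(- \frac{1}{9}\right) + \frac{9223}{360} = \frac{11630}{3} + \frac{9223}{360} = \frac{1404823}{360}$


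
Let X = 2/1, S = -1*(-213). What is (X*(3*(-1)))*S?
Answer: -1278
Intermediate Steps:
S = 213
X = 2 (X = 2*1 = 2)
(X*(3*(-1)))*S = (2*(3*(-1)))*213 = (2*(-3))*213 = -6*213 = -1278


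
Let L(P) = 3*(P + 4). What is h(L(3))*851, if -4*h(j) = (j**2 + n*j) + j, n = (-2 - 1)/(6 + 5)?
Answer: -4271169/44 ≈ -97072.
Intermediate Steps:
n = -3/11 ≈ -0.27273
L(P) = 12 + 3*P (L(P) = 3*(4 + P) = 12 + 3*P)
h(j) = -2*j/11 - j**2/4 (h(j) = -((j**2 - 3*j/11) + j)/4 = -(j**2 + 8*j/11)/4 = -2*j/11 - j**2/4)
h(L(3))*851 = -(12 + 3*3)*(8 + 11*(12 + 3*3))/44*851 = -(12 + 9)*(8 + 11*(12 + 9))/44*851 = -1/44*21*(8 + 11*21)*851 = -1/44*21*(8 + 231)*851 = -1/44*21*239*851 = -5019/44*851 = -4271169/44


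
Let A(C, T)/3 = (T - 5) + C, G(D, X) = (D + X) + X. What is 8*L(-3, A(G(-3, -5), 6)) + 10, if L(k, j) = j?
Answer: -278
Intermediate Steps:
G(D, X) = D + 2*X
A(C, T) = -15 + 3*C + 3*T (A(C, T) = 3*((T - 5) + C) = 3*((-5 + T) + C) = 3*(-5 + C + T) = -15 + 3*C + 3*T)
8*L(-3, A(G(-3, -5), 6)) + 10 = 8*(-15 + 3*(-3 + 2*(-5)) + 3*6) + 10 = 8*(-15 + 3*(-3 - 10) + 18) + 10 = 8*(-15 + 3*(-13) + 18) + 10 = 8*(-15 - 39 + 18) + 10 = 8*(-36) + 10 = -288 + 10 = -278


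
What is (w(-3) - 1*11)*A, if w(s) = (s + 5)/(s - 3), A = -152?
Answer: 5168/3 ≈ 1722.7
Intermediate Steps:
w(s) = (5 + s)/(-3 + s)
(w(-3) - 1*11)*A = ((5 - 3)/(-3 - 3) - 1*11)*(-152) = (2/(-6) - 11)*(-152) = (-⅙*2 - 11)*(-152) = (-⅓ - 11)*(-152) = -34/3*(-152) = 5168/3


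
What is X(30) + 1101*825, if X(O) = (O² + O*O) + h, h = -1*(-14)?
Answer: 910139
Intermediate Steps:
h = 14
X(O) = 14 + 2*O² (X(O) = (O² + O*O) + 14 = (O² + O²) + 14 = 2*O² + 14 = 14 + 2*O²)
X(30) + 1101*825 = (14 + 2*30²) + 1101*825 = (14 + 2*900) + 908325 = (14 + 1800) + 908325 = 1814 + 908325 = 910139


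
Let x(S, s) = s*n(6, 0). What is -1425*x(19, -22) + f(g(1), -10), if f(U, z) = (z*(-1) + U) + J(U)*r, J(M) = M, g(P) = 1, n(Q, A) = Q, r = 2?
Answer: 188113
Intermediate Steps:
f(U, z) = -z + 3*U (f(U, z) = (z*(-1) + U) + U*2 = (-z + U) + 2*U = (U - z) + 2*U = -z + 3*U)
x(S, s) = 6*s (x(S, s) = s*6 = 6*s)
-1425*x(19, -22) + f(g(1), -10) = -8550*(-22) + (-1*(-10) + 3*1) = -1425*(-132) + (10 + 3) = 188100 + 13 = 188113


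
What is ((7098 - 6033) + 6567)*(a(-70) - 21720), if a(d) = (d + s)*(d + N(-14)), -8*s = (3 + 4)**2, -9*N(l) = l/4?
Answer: -125323959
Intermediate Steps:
N(l) = -l/36 (N(l) = -l/(9*4) = -l/36)
s = -49/8 (s = -(3 + 4)**2/8 = -1/8*7**2 = -1/8*49 = -49/8 ≈ -6.1250)
a(d) = (-49/8 + d)*(7/18 + d) (a(d) = (d - 49/8)*(d - 1/36*(-14)) = (-49/8 + d)*(d + 7/18) = (-49/8 + d)*(7/18 + d))
((7098 - 6033) + 6567)*(a(-70) - 21720) = ((7098 - 6033) + 6567)*((-343/144 + (-70)**2 - 413/72*(-70)) - 21720) = (1065 + 6567)*((-343/144 + 4900 + 14455/36) - 21720) = 7632*(254359/48 - 21720) = 7632*(-788201/48) = -125323959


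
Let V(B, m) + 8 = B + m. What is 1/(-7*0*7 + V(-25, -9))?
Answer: -1/42 ≈ -0.023810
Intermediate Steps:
V(B, m) = -8 + B + m (V(B, m) = -8 + (B + m) = -8 + B + m)
1/(-7*0*7 + V(-25, -9)) = 1/(-7*0*7 + (-8 - 25 - 9)) = 1/(0*7 - 42) = 1/(0 - 42) = 1/(-42) = -1/42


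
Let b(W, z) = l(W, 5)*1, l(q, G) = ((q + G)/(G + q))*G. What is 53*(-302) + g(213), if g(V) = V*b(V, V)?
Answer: -14941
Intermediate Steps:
l(q, G) = G (l(q, G) = ((G + q)/(G + q))*G = 1*G = G)
b(W, z) = 5 (b(W, z) = 5*1 = 5)
g(V) = 5*V (g(V) = V*5 = 5*V)
53*(-302) + g(213) = 53*(-302) + 5*213 = -16006 + 1065 = -14941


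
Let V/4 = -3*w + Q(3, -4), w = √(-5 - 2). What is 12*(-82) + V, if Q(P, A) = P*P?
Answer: -948 - 12*I*√7 ≈ -948.0 - 31.749*I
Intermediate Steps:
Q(P, A) = P²
w = I*√7 (w = √(-7) = I*√7 ≈ 2.6458*I)
V = 36 - 12*I*√7 (V = 4*(-3*I*√7 + 3²) = 4*(-3*I*√7 + 9) = 4*(9 - 3*I*√7) = 36 - 12*I*√7 ≈ 36.0 - 31.749*I)
12*(-82) + V = 12*(-82) + (36 - 12*I*√7) = -984 + (36 - 12*I*√7) = -948 - 12*I*√7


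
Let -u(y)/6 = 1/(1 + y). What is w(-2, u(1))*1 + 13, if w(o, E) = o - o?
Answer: 13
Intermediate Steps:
u(y) = -6/(1 + y)
w(o, E) = 0
w(-2, u(1))*1 + 13 = 0*1 + 13 = 0 + 13 = 13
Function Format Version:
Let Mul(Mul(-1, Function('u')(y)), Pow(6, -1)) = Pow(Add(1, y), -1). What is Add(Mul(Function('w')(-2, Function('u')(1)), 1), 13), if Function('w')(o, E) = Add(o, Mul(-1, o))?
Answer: 13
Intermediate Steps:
Function('u')(y) = Mul(-6, Pow(Add(1, y), -1))
Function('w')(o, E) = 0
Add(Mul(Function('w')(-2, Function('u')(1)), 1), 13) = Add(Mul(0, 1), 13) = Add(0, 13) = 13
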